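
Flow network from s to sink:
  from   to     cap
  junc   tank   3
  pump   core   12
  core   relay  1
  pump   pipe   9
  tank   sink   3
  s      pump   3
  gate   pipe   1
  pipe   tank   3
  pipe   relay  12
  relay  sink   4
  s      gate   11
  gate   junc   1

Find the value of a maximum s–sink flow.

Augment s->gate->junc->tank->sink: bottleneck 1. Total 1.
Augment s->gate->pipe->tank->sink: bottleneck 1. Total 2.
Augment s->pump->pipe->tank->sink: bottleneck 1. Total 3.
Augment s->pump->pipe->relay->sink: bottleneck 2. Total 5.
No augmenting path remains in the residual graph.

5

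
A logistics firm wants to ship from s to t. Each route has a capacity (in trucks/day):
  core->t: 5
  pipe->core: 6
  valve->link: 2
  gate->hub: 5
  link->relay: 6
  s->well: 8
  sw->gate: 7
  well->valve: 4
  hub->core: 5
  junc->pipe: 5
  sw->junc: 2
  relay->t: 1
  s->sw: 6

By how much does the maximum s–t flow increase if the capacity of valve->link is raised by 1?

0

Original max flow = 6.
Edge valve->link does not cross the min cut (source side {core, gate, hub, junc, link, pipe, relay, s, sw, valve, well}), so extra capacity there cannot help.
New max flow = 6. Increase = 0.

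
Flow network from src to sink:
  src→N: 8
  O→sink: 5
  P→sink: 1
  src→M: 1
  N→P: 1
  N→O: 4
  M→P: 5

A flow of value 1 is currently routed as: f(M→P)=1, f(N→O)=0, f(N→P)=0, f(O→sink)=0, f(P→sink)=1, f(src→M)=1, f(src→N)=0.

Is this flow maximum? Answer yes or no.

No

Residual path src→N→O→sink has bottleneck 4 > 0.
Pushing 4 along it raises the flow to 5, so the given flow is not maximum.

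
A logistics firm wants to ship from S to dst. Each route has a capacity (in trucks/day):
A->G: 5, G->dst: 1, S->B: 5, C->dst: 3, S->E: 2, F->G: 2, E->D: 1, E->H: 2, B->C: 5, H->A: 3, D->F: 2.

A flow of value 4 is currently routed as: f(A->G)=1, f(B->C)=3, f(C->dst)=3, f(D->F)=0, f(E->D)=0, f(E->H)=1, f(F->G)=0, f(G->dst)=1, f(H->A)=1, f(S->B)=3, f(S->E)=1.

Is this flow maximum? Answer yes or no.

Yes

Residual reachable from S: {A, B, C, D, E, F, G, H, S}; dst is not reachable.
Saturated cut: C->dst, G->dst with total capacity 4 = current flow value. Flow is maximum.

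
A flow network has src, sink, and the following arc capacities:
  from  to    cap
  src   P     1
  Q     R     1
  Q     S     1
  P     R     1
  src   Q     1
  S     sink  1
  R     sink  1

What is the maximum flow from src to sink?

Augment src→P→R→sink: bottleneck 1. Total 1.
Augment src→Q→S→sink: bottleneck 1. Total 2.
No augmenting path remains in the residual graph.

2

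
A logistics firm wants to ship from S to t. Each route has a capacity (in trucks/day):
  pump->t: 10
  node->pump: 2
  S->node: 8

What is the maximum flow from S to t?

2

Augment S->node->pump->t: bottleneck 2. Total 2.
No augmenting path remains in the residual graph.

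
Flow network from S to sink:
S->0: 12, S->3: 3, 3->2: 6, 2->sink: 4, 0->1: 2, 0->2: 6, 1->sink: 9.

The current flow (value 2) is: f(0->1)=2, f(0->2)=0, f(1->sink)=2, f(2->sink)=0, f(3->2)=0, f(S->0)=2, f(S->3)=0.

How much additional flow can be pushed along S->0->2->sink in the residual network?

4

Residual capacities along the path: S->0: 10, 0->2: 6, 2->sink: 4.
Minimum is 4.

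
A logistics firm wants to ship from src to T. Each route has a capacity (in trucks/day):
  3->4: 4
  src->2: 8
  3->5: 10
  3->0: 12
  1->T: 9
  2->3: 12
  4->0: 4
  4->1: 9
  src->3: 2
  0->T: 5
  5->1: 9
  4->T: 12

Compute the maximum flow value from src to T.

10

Augment src->3->4->T: bottleneck 2. Total 2.
Augment src->2->3->4->T: bottleneck 2. Total 4.
Augment src->2->3->0->T: bottleneck 5. Total 9.
Augment src->2->3->5->1->T: bottleneck 1. Total 10.
No augmenting path remains in the residual graph.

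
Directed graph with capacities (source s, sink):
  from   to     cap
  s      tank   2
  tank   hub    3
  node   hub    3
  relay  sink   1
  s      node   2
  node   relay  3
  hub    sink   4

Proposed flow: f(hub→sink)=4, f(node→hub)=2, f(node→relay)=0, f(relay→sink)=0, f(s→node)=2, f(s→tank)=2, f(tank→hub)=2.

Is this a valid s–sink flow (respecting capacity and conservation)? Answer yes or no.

Yes

Every edge has 0 ≤ f(e) ≤ cap(e).
At each intermediate node, inflow equals outflow.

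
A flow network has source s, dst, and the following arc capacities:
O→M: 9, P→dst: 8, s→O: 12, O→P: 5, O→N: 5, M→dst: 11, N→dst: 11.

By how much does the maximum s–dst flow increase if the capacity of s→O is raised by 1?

Original max flow = 12.
After raising cap(s→O), augmenting paths through that edge carry 1 more unit.
New max flow = 13. Increase = 1.

1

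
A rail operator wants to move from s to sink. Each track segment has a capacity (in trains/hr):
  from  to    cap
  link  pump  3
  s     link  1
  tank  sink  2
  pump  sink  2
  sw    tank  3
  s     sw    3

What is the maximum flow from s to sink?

3

Augment s->link->pump->sink: bottleneck 1. Total 1.
Augment s->sw->tank->sink: bottleneck 2. Total 3.
No augmenting path remains in the residual graph.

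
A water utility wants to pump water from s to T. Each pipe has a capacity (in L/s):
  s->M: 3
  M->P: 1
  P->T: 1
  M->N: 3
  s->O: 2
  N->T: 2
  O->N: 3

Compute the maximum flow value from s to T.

Augment s->M->P->T: bottleneck 1. Total 1.
Augment s->M->N->T: bottleneck 2. Total 3.
No augmenting path remains in the residual graph.

3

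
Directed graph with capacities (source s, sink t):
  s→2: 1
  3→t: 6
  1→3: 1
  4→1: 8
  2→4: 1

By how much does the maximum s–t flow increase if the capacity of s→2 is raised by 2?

Original max flow = 1.
Even with extra capacity on s→2, another cut of capacity 1 remains binding.
New max flow = 1. Increase = 0.

0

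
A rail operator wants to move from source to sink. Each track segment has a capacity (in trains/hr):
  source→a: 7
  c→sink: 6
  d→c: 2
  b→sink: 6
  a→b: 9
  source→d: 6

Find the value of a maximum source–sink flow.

Augment source→a→b→sink: bottleneck 6. Total 6.
Augment source→d→c→sink: bottleneck 2. Total 8.
No augmenting path remains in the residual graph.

8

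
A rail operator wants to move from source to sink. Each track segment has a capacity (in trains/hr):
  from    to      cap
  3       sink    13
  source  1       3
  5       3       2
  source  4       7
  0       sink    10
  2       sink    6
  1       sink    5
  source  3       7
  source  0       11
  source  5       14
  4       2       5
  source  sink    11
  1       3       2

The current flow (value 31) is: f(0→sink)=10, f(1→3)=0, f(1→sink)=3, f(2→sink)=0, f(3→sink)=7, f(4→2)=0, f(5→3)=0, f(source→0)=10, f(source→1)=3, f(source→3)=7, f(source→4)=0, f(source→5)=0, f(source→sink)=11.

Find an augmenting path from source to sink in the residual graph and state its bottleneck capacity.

Residual along source→5→3→sink: source→5: 14, 5→3: 2, 3→sink: 6.
Bottleneck = min = 2.

source→5→3→sink, bottleneck 2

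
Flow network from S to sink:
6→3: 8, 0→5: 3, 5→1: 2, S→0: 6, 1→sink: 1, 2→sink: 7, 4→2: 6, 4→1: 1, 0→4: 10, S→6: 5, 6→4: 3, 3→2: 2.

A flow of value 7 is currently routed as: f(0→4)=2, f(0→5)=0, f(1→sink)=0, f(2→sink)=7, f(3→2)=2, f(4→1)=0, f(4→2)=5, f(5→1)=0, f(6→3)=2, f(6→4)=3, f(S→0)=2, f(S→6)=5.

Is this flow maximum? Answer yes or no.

Residual path S→0→4→1→sink has bottleneck 1 > 0.
Pushing 1 along it raises the flow to 8, so the given flow is not maximum.

No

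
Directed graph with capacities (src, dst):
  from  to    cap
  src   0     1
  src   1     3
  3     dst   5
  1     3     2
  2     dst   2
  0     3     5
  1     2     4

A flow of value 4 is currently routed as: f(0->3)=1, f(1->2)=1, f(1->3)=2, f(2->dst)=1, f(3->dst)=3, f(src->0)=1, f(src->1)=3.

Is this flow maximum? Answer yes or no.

Residual reachable from src: {src}; dst is not reachable.
Saturated cut: src->0, src->1 with total capacity 4 = current flow value. Flow is maximum.

Yes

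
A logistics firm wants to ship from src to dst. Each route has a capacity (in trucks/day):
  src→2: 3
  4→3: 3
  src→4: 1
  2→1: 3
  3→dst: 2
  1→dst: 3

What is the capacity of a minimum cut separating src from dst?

Max flow = 4 (via 2 augmenting paths).
In the residual at optimum, the set reachable from src is {src}.
Cut edges: src→4 (cap 1), src→2 (cap 3). Sum = 4.

4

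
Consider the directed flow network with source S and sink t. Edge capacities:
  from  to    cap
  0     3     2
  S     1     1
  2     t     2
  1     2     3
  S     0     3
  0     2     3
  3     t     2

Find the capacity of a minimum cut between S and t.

Max flow = 4 (via 3 augmenting paths).
In the residual at optimum, the set reachable from S is {S}.
Cut edges: S→0 (cap 3), S→1 (cap 1). Sum = 4.

4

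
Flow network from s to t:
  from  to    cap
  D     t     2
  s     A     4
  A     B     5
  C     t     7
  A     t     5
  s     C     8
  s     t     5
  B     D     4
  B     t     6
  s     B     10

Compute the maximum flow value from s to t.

Augment s->t: bottleneck 5. Total 5.
Augment s->C->t: bottleneck 7. Total 12.
Augment s->A->t: bottleneck 4. Total 16.
Augment s->B->t: bottleneck 6. Total 22.
Augment s->B->D->t: bottleneck 2. Total 24.
No augmenting path remains in the residual graph.

24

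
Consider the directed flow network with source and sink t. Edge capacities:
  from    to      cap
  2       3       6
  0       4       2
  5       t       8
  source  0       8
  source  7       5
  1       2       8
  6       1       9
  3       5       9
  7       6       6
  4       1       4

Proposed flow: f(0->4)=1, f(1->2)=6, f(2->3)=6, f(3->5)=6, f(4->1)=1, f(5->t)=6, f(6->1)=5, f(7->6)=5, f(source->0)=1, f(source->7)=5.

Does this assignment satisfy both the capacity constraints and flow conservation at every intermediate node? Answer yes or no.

Every edge has 0 ≤ f(e) ≤ cap(e).
At each intermediate node, inflow equals outflow.

Yes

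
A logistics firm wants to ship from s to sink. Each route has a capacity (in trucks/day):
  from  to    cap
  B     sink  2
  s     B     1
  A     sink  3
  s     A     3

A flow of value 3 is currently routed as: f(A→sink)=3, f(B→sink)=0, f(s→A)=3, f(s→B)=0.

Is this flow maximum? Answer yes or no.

Residual path s→B→sink has bottleneck 1 > 0.
Pushing 1 along it raises the flow to 4, so the given flow is not maximum.

No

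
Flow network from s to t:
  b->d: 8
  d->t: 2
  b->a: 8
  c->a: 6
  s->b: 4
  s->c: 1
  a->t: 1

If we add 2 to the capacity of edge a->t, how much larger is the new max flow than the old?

2

Original max flow = 3.
After raising cap(a->t), augmenting paths through that edge carry 2 more units.
New max flow = 5. Increase = 2.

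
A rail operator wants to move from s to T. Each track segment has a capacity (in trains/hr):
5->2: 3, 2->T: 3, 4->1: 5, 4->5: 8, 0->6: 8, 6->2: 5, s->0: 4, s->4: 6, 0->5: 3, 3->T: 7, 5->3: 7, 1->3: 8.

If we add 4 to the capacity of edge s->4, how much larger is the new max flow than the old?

0

Original max flow = 10.
Even with extra capacity on s->4, another cut of capacity 10 remains binding.
New max flow = 10. Increase = 0.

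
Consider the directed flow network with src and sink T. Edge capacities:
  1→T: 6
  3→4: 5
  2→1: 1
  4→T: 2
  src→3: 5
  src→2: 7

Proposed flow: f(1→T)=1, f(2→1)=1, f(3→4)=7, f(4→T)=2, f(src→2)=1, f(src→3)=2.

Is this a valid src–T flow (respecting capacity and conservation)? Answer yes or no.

No

Capacity violated on 3→4: flow 7 > capacity 5.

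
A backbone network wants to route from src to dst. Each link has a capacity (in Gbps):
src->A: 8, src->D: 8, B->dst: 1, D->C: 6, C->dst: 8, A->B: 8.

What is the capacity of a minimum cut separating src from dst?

7

Max flow = 7 (via 2 augmenting paths).
In the residual at optimum, the set reachable from src is {A, B, D, src}.
Cut edges: D->C (cap 6), B->dst (cap 1). Sum = 7.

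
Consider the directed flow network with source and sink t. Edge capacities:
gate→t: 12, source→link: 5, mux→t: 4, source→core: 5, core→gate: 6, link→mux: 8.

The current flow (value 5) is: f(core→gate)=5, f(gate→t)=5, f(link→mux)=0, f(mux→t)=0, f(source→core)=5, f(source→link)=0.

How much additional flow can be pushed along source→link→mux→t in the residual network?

4

Residual capacities along the path: source→link: 5, link→mux: 8, mux→t: 4.
Minimum is 4.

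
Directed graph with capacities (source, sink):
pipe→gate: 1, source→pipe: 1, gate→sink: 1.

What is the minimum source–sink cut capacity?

1

Max flow = 1 (via 1 augmenting path).
In the residual at optimum, the set reachable from source is {source}.
Cut edges: source→pipe (cap 1). Sum = 1.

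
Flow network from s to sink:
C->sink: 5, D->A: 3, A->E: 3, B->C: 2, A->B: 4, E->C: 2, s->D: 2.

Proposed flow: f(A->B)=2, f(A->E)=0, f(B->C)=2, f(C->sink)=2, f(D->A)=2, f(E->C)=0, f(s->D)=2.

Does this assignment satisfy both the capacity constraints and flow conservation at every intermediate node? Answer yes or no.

Yes

Every edge has 0 ≤ f(e) ≤ cap(e).
At each intermediate node, inflow equals outflow.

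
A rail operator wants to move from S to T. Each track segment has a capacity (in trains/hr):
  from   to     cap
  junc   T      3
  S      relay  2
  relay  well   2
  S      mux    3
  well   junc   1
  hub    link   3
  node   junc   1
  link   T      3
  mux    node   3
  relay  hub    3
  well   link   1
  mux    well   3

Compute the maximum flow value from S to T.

5

Augment S→relay→hub→link→T: bottleneck 2. Total 2.
Augment S→mux→well→link→T: bottleneck 1. Total 3.
Augment S→mux→well→junc→T: bottleneck 1. Total 4.
Augment S→mux→node→junc→T: bottleneck 1. Total 5.
No augmenting path remains in the residual graph.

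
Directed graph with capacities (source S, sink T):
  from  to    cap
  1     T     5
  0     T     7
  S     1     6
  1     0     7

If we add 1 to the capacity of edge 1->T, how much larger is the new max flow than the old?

Original max flow = 6.
Edge 1->T does not cross the min cut (source side {S}), so extra capacity there cannot help.
New max flow = 6. Increase = 0.

0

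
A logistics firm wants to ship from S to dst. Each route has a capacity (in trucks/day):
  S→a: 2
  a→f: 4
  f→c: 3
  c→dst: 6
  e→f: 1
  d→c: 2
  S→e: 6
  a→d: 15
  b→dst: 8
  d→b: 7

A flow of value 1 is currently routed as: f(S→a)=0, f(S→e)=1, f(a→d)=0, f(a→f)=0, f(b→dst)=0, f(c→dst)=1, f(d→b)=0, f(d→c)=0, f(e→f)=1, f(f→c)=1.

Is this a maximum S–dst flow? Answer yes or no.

Residual path S→a→f→c→dst has bottleneck 2 > 0.
Pushing 2 along it raises the flow to 3, so the given flow is not maximum.

No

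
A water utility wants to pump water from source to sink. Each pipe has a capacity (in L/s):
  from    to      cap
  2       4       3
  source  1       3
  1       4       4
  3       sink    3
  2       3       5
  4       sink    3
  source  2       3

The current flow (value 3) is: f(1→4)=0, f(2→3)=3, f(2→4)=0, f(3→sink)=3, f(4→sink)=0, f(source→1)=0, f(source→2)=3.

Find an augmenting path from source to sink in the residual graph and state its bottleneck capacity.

Residual along source→1→4→sink: source→1: 3, 1→4: 4, 4→sink: 3.
Bottleneck = min = 3.

source→1→4→sink, bottleneck 3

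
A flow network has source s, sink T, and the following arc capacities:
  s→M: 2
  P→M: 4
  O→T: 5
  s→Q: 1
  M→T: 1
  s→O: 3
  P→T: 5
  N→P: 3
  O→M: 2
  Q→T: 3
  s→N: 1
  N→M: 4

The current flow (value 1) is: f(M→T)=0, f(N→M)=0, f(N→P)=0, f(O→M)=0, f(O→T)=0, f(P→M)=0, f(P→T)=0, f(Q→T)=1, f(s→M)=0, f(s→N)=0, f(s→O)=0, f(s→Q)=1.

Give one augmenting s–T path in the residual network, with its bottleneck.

Residual along s→O→T: s→O: 3, O→T: 5.
Bottleneck = min = 3.

s→O→T, bottleneck 3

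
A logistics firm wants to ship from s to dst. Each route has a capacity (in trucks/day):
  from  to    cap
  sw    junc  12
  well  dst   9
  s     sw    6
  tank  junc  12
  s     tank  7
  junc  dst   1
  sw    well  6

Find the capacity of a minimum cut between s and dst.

7

Max flow = 7 (via 2 augmenting paths).
In the residual at optimum, the set reachable from s is {junc, s, tank}.
Cut edges: s->sw (cap 6), junc->dst (cap 1). Sum = 7.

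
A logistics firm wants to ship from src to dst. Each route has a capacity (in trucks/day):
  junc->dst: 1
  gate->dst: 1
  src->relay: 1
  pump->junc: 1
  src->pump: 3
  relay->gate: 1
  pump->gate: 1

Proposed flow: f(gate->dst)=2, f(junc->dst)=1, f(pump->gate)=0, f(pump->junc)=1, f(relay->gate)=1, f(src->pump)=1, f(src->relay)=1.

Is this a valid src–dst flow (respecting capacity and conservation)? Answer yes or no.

Capacity violated on gate->dst: flow 2 > capacity 1.

No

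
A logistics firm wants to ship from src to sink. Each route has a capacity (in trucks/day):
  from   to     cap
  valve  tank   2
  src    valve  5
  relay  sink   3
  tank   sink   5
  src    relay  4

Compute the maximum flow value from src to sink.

Augment src->relay->sink: bottleneck 3. Total 3.
Augment src->valve->tank->sink: bottleneck 2. Total 5.
No augmenting path remains in the residual graph.

5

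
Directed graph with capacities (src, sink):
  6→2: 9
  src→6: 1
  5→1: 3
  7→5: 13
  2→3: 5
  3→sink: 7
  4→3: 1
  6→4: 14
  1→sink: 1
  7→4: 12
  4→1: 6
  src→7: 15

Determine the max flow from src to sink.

Augment src→6→2→3→sink: bottleneck 1. Total 1.
Augment src→7→4→3→sink: bottleneck 1. Total 2.
Augment src→7→4→1→sink: bottleneck 1. Total 3.
No augmenting path remains in the residual graph.

3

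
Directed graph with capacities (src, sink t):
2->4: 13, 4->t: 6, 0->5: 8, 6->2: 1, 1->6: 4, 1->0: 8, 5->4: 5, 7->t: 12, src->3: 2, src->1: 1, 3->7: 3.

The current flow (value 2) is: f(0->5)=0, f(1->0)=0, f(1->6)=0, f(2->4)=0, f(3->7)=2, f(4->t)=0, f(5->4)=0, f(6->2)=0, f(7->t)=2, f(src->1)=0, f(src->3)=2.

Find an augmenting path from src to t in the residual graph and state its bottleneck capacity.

Residual along src->1->0->5->4->t: src->1: 1, 1->0: 8, 0->5: 8, 5->4: 5, 4->t: 6.
Bottleneck = min = 1.

src->1->0->5->4->t, bottleneck 1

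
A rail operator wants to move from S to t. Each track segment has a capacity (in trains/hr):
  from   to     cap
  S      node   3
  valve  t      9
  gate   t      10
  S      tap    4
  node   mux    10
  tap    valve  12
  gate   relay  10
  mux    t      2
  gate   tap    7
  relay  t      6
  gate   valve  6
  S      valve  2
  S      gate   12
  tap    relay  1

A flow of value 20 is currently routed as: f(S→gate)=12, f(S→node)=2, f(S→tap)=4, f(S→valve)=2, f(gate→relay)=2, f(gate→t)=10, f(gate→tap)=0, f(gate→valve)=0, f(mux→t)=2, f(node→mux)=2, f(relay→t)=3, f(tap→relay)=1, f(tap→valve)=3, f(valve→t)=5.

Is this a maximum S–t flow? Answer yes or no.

Residual reachable from S: {S, mux, node}; t is not reachable.
Saturated cut: S→gate, S→tap, S→valve, mux→t with total capacity 20 = current flow value. Flow is maximum.

Yes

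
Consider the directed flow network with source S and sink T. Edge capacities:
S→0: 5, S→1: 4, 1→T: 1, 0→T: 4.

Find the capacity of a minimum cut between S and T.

Max flow = 5 (via 2 augmenting paths).
In the residual at optimum, the set reachable from S is {0, 1, S}.
Cut edges: 1→T (cap 1), 0→T (cap 4). Sum = 5.

5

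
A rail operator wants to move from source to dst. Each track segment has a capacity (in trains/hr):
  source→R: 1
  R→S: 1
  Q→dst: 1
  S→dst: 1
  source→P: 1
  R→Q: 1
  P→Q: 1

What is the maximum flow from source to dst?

2

Augment source→R→S→dst: bottleneck 1. Total 1.
Augment source→P→Q→dst: bottleneck 1. Total 2.
No augmenting path remains in the residual graph.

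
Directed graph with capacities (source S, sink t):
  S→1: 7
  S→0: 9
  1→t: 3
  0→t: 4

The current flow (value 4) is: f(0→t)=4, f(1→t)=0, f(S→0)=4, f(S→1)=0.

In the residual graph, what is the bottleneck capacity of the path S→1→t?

3

Residual capacities along the path: S→1: 7, 1→t: 3.
Minimum is 3.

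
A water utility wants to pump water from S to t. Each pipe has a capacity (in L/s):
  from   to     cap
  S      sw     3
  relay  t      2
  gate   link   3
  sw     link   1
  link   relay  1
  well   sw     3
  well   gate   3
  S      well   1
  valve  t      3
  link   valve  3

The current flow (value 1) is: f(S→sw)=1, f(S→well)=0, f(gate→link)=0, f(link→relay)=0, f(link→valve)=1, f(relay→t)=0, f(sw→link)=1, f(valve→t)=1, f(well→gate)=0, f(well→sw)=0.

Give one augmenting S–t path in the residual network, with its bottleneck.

Residual along S→well→gate→link→valve→t: S→well: 1, well→gate: 3, gate→link: 3, link→valve: 2, valve→t: 2.
Bottleneck = min = 1.

S→well→gate→link→valve→t, bottleneck 1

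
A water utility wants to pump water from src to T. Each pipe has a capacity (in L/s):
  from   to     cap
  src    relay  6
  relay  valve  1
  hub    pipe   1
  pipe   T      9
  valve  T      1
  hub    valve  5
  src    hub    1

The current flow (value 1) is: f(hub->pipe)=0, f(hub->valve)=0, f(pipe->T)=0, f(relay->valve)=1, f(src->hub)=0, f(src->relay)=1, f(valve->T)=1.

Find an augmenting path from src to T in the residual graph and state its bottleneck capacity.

src->hub->pipe->T, bottleneck 1

Residual along src->hub->pipe->T: src->hub: 1, hub->pipe: 1, pipe->T: 9.
Bottleneck = min = 1.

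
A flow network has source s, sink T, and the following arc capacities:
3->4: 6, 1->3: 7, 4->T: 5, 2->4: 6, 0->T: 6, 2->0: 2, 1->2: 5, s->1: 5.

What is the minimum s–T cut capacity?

5

Max flow = 5 (via 1 augmenting path).
In the residual at optimum, the set reachable from s is {s}.
Cut edges: s->1 (cap 5). Sum = 5.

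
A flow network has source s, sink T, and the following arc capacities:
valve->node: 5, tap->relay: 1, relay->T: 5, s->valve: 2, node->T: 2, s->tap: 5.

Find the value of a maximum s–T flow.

Augment s->tap->relay->T: bottleneck 1. Total 1.
Augment s->valve->node->T: bottleneck 2. Total 3.
No augmenting path remains in the residual graph.

3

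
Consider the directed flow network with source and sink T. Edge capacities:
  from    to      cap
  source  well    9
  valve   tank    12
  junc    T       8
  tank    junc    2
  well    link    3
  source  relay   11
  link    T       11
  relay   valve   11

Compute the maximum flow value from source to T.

5

Augment source->well->link->T: bottleneck 3. Total 3.
Augment source->relay->valve->tank->junc->T: bottleneck 2. Total 5.
No augmenting path remains in the residual graph.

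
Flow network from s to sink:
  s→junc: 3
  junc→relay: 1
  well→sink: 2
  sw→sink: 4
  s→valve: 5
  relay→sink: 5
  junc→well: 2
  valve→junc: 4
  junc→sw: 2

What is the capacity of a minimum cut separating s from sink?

Max flow = 5 (via 4 augmenting paths).
In the residual at optimum, the set reachable from s is {junc, s, valve}.
Cut edges: junc→well (cap 2), junc→sw (cap 2), junc→relay (cap 1). Sum = 5.

5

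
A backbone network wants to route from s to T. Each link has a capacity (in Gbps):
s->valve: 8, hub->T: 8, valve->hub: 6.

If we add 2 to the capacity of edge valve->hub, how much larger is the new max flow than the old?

Original max flow = 6.
After raising cap(valve->hub), augmenting paths through that edge carry 2 more units.
New max flow = 8. Increase = 2.

2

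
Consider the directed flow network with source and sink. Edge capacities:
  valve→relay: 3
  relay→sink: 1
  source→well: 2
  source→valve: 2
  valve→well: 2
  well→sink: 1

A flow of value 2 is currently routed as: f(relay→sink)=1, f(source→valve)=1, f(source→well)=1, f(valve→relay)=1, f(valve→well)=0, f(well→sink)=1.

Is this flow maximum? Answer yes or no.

Residual reachable from source: {relay, source, valve, well}; sink is not reachable.
Saturated cut: well→sink, relay→sink with total capacity 2 = current flow value. Flow is maximum.

Yes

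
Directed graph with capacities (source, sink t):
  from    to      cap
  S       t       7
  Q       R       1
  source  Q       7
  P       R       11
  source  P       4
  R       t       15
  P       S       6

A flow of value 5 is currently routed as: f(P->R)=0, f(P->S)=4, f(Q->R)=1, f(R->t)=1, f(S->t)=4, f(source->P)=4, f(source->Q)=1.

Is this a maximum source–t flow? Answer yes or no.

Residual reachable from source: {Q, source}; t is not reachable.
Saturated cut: source->P, Q->R with total capacity 5 = current flow value. Flow is maximum.

Yes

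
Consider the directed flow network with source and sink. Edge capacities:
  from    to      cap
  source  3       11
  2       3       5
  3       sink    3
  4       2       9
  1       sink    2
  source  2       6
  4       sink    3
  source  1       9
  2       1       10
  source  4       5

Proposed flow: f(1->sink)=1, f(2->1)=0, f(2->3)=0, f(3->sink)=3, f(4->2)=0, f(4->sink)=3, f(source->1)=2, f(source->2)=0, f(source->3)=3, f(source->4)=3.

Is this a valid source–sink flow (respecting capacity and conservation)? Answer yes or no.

No

Conservation fails at 1: inflow 2 ≠ outflow 1.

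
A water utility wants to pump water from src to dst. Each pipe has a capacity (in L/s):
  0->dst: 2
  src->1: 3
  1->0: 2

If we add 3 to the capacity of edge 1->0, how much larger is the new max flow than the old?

0

Original max flow = 2.
Even with extra capacity on 1->0, another cut of capacity 2 remains binding.
New max flow = 2. Increase = 0.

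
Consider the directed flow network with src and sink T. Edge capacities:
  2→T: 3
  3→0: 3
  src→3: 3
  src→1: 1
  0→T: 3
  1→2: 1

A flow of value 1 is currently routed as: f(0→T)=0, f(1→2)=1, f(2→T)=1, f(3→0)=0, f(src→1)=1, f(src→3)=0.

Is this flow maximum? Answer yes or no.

Residual path src→3→0→T has bottleneck 3 > 0.
Pushing 3 along it raises the flow to 4, so the given flow is not maximum.

No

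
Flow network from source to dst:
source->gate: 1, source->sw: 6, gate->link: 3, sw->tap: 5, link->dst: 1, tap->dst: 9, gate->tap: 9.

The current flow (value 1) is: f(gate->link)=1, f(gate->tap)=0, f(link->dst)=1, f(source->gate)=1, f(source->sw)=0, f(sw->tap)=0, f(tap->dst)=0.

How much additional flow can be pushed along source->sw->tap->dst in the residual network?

5

Residual capacities along the path: source->sw: 6, sw->tap: 5, tap->dst: 9.
Minimum is 5.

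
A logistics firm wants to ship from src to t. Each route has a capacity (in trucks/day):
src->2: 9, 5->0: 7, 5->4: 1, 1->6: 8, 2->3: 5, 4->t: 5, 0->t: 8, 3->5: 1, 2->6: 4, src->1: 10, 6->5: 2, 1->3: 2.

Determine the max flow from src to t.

3

Augment src->2->6->5->4->t: bottleneck 1. Total 1.
Augment src->2->6->5->0->t: bottleneck 1. Total 2.
Augment src->2->3->5->0->t: bottleneck 1. Total 3.
No augmenting path remains in the residual graph.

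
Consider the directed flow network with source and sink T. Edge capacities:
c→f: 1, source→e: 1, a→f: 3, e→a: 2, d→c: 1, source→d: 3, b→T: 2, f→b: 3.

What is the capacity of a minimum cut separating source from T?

Max flow = 2 (via 2 augmenting paths).
In the residual at optimum, the set reachable from source is {d, source}.
Cut edges: d→c (cap 1), source→e (cap 1). Sum = 2.

2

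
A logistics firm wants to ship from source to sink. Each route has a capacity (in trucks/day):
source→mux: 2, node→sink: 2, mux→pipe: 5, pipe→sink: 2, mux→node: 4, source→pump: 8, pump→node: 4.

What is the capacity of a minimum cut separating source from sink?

4

Max flow = 4 (via 2 augmenting paths).
In the residual at optimum, the set reachable from source is {node, pump, source}.
Cut edges: source→mux (cap 2), node→sink (cap 2). Sum = 4.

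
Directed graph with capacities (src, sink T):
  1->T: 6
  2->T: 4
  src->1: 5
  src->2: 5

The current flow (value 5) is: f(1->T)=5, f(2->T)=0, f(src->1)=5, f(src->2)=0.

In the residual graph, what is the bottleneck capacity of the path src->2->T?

4

Residual capacities along the path: src->2: 5, 2->T: 4.
Minimum is 4.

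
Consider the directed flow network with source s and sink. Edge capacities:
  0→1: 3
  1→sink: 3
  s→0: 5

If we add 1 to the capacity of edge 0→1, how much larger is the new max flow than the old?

Original max flow = 3.
Even with extra capacity on 0→1, another cut of capacity 3 remains binding.
New max flow = 3. Increase = 0.

0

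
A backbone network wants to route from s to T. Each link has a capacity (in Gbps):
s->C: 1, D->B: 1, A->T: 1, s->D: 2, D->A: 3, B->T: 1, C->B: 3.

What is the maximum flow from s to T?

2

Augment s->C->B->T: bottleneck 1. Total 1.
Augment s->D->A->T: bottleneck 1. Total 2.
No augmenting path remains in the residual graph.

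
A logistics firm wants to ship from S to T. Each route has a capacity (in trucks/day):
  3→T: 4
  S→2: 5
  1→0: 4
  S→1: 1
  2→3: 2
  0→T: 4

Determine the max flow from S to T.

3

Augment S→2→3→T: bottleneck 2. Total 2.
Augment S→1→0→T: bottleneck 1. Total 3.
No augmenting path remains in the residual graph.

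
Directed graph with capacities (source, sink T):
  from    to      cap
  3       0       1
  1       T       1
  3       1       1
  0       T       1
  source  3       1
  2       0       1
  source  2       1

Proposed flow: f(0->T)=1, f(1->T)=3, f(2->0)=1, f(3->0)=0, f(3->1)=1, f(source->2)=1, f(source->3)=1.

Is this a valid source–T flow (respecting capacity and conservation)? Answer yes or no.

No

Capacity violated on 1->T: flow 3 > capacity 1.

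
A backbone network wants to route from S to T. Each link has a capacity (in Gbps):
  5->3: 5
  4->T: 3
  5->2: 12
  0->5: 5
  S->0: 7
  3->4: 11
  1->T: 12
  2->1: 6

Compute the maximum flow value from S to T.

Augment S->0->5->3->4->T: bottleneck 3. Total 3.
Augment S->0->5->2->1->T: bottleneck 2. Total 5.
No augmenting path remains in the residual graph.

5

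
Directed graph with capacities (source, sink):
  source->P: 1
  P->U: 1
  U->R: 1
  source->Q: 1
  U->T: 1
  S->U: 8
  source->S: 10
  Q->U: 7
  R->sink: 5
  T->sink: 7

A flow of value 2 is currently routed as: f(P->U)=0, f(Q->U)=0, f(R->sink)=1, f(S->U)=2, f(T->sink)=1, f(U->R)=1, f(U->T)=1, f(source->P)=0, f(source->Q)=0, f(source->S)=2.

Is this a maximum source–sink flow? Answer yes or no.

Residual reachable from source: {P, Q, S, U, source}; sink is not reachable.
Saturated cut: U->R, U->T with total capacity 2 = current flow value. Flow is maximum.

Yes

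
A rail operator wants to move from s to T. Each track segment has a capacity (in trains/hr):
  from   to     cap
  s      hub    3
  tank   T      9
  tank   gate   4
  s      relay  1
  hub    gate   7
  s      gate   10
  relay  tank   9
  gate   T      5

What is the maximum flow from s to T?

Augment s→gate→T: bottleneck 5. Total 5.
Augment s→relay→tank→T: bottleneck 1. Total 6.
No augmenting path remains in the residual graph.

6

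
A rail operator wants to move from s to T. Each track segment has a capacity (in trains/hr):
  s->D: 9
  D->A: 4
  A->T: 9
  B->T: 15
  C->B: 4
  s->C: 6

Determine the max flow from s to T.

8

Augment s->C->B->T: bottleneck 4. Total 4.
Augment s->D->A->T: bottleneck 4. Total 8.
No augmenting path remains in the residual graph.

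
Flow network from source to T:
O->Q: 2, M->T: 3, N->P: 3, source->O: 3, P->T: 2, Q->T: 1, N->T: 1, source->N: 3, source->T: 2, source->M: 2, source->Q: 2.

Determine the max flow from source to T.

Augment source->T: bottleneck 2. Total 2.
Augment source->M->T: bottleneck 2. Total 4.
Augment source->N->T: bottleneck 1. Total 5.
Augment source->Q->T: bottleneck 1. Total 6.
Augment source->N->P->T: bottleneck 2. Total 8.
No augmenting path remains in the residual graph.

8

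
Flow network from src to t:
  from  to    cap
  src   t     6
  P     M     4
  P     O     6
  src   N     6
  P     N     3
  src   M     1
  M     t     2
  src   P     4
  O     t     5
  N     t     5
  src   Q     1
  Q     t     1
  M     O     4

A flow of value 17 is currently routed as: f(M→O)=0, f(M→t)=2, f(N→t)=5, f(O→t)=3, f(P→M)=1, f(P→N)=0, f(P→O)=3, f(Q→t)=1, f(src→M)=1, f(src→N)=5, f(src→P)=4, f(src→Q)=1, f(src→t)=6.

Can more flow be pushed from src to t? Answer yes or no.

Residual reachable from src: {N, src}; t is not reachable.
Saturated cut: src→P, src→Q, src→M, src→t, N→t with total capacity 17 = current flow value. Flow is maximum.

No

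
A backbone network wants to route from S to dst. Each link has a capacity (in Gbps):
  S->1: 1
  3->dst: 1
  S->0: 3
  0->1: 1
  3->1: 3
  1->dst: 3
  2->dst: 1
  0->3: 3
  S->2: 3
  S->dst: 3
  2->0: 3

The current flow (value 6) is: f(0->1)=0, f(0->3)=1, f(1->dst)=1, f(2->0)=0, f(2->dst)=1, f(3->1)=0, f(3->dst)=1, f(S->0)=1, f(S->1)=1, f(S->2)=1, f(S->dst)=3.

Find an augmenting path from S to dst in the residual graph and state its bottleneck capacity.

Residual along S->0->1->dst: S->0: 2, 0->1: 1, 1->dst: 2.
Bottleneck = min = 1.

S->0->1->dst, bottleneck 1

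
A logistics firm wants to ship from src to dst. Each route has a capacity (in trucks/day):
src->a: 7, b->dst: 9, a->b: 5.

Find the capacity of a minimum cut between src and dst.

Max flow = 5 (via 1 augmenting path).
In the residual at optimum, the set reachable from src is {a, src}.
Cut edges: a->b (cap 5). Sum = 5.

5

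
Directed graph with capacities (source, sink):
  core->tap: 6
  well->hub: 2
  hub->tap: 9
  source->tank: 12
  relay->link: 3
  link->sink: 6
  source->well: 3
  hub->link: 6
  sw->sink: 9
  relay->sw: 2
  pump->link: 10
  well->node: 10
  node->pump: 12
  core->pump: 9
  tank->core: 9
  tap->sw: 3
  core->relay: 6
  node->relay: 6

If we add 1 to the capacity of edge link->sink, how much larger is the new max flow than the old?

1

Original max flow = 11.
After raising cap(link->sink), augmenting paths through that edge carry 1 more unit.
New max flow = 12. Increase = 1.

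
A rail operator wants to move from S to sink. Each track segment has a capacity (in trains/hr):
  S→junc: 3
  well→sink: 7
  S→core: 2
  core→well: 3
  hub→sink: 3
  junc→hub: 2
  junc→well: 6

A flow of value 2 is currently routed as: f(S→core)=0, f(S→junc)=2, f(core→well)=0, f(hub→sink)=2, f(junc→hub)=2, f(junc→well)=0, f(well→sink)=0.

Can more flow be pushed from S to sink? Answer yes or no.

Residual path S→junc→well→sink has bottleneck 1 > 0.
Pushing 1 along it raises the flow to 3, so the given flow is not maximum.

Yes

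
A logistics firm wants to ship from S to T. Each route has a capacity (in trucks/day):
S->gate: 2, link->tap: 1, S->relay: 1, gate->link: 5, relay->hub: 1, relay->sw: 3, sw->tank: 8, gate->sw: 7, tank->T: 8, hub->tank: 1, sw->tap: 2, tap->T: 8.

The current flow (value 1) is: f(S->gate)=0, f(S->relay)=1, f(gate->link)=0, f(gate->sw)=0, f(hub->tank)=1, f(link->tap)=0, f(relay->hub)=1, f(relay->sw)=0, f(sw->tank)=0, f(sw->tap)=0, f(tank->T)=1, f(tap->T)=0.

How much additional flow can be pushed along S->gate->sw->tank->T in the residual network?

Residual capacities along the path: S->gate: 2, gate->sw: 7, sw->tank: 8, tank->T: 7.
Minimum is 2.

2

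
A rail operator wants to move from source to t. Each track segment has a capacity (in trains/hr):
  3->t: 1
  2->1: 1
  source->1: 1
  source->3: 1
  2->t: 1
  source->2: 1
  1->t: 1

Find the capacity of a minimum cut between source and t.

Max flow = 3 (via 3 augmenting paths).
In the residual at optimum, the set reachable from source is {source}.
Cut edges: source->3 (cap 1), source->2 (cap 1), source->1 (cap 1). Sum = 3.

3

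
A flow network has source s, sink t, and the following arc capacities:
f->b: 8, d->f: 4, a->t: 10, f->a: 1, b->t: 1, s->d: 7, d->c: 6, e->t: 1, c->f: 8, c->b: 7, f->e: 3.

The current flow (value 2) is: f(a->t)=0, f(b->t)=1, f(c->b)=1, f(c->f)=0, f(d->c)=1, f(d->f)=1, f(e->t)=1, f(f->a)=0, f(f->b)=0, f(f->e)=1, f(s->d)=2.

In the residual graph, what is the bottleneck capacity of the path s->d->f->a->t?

1

Residual capacities along the path: s->d: 5, d->f: 3, f->a: 1, a->t: 10.
Minimum is 1.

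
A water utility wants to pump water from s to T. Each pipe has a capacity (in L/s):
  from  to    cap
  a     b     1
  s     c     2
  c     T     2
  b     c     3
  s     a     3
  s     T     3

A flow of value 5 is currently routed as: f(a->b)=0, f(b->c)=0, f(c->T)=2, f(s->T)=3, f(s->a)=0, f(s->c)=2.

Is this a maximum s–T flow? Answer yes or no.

Yes

Residual reachable from s: {a, b, c, s}; T is not reachable.
Saturated cut: s->T, c->T with total capacity 5 = current flow value. Flow is maximum.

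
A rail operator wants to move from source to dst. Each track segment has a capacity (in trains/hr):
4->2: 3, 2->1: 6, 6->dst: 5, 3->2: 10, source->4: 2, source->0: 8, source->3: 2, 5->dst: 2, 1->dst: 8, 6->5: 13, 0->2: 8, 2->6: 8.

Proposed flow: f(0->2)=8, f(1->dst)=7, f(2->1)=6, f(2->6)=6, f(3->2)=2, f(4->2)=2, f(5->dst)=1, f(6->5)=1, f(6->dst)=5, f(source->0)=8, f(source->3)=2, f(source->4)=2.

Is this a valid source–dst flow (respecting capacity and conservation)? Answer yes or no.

No

Conservation fails at 1: inflow 6 ≠ outflow 7.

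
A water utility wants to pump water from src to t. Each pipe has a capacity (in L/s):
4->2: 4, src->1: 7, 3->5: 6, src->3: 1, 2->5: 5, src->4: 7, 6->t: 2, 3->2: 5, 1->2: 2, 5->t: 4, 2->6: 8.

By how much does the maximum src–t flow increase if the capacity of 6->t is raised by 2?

1

Original max flow = 6.
After raising cap(6->t), augmenting paths through that edge carry 1 more unit.
New max flow = 7. Increase = 1.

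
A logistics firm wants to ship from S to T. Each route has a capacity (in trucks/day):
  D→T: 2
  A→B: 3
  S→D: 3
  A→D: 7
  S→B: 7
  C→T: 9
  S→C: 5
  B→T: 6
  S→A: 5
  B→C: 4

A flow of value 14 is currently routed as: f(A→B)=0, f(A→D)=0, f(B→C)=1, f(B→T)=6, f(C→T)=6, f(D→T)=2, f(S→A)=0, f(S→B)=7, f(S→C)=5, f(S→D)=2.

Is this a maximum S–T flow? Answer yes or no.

No

Residual path S→A→B→C→T has bottleneck 3 > 0.
Pushing 3 along it raises the flow to 17, so the given flow is not maximum.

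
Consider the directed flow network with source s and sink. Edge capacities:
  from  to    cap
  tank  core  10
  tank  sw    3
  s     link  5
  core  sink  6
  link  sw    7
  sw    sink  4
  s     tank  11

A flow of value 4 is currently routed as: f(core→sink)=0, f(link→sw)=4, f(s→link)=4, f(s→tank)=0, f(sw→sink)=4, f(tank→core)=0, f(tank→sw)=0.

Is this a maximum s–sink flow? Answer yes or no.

Residual path s→tank→core→sink has bottleneck 6 > 0.
Pushing 6 along it raises the flow to 10, so the given flow is not maximum.

No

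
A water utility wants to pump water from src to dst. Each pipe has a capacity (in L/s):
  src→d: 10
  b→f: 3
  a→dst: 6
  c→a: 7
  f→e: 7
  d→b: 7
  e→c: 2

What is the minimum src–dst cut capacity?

Max flow = 2 (via 1 augmenting path).
In the residual at optimum, the set reachable from src is {b, d, e, f, src}.
Cut edges: e→c (cap 2). Sum = 2.

2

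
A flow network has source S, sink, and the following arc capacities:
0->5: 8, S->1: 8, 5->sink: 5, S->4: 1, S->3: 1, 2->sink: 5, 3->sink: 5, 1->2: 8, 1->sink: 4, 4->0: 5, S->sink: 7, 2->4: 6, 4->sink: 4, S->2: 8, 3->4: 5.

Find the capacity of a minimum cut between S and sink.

24

Max flow = 24 (via 7 augmenting paths).
In the residual at optimum, the set reachable from S is {1, 2, S}.
Cut edges: S->3 (cap 1), S->4 (cap 1), S->sink (cap 7), 1->sink (cap 4), 2->4 (cap 6), 2->sink (cap 5). Sum = 24.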